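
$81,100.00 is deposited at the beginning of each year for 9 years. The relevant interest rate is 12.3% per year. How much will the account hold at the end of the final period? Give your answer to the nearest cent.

$1,362,908.93

This is an annuity due: 9 deposits of $81,100.00 at the beginning of each year.
Periodic rate r = 0.123 per year.
FV = PMT × [((1+r)^n − 1)/r] × (1+r) = 81,100 × [(1+r)^9 − 1] / r × (1+r) = $1,362,908.93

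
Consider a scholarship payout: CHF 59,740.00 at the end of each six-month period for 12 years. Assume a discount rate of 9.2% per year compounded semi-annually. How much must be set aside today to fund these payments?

CHF 857,382.41

This is an ordinary annuity: 24 payments of CHF 59,740.00 at the end of each six-month period.
Periodic rate r = 0.092/2 per half-year; n is counted in half-years.
PV = PMT × [(1 − (1+r)^−n)/r] = 59,740 × [1 − (1+r)^−24] / r = CHF 857,382.41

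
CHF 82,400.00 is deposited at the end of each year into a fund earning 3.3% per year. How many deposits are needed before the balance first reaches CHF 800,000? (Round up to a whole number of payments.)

Periodic rate r = 0.033 per year.
Ordinary annuity FV: 800,000 = 82,400 × [((1+r)^n − 1)/r].
(1+r)^n = 1 + 800,000 × r / 82,400, so n = ln(1 + 800,000·r/82,400) / ln(1+r) = 8.56.
Round up to a whole number of payments: n = 9.

9 payments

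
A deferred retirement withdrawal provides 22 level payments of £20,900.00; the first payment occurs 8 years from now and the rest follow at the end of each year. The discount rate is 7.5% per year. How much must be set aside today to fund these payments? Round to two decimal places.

Ordinary annuity of 22 payments, first payment at period 8.
Periodic rate r = 0.075 per year.
The ordinary-annuity PV formula values the stream one period before the first payment (period 7); discount that back 7 periods:
PV₀ = 20,900 × [1 − (1+r)^−22] / r × (1+r)^−7 = £133,750.89

£133,750.89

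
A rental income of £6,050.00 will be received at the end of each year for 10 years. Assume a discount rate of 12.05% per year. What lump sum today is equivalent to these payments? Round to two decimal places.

This is an ordinary annuity: 10 payments of £6,050.00 at the end of each year.
Periodic rate r = 0.1205 per year.
PV = PMT × [(1 − (1+r)^−n)/r] = 6,050 × [1 − (1+r)^−10] / r = £34,114.00

£34,114.00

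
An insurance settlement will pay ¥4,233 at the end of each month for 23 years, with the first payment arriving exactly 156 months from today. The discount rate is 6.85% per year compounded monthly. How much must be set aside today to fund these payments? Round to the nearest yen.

Ordinary annuity of 276 payments, first payment at period 156.
Periodic rate r = 0.0685/12 per month; n is counted in months.
The ordinary-annuity PV formula values the stream one period before the first payment (period 155); discount that back 155 periods:
PV₀ = 4,233 × [1 − (1+r)^−276] / r × (1+r)^−155 = ¥243,102

¥243,102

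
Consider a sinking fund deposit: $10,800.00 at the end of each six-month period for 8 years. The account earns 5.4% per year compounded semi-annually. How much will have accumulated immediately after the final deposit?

$212,614.24

This is an ordinary annuity: 16 deposits of $10,800.00 at the end of each six-month period.
Periodic rate r = 0.054/2 per half-year; n is counted in half-years.
FV = PMT × [((1+r)^n − 1)/r] = 10,800 × [(1+r)^16 − 1] / r = $212,614.24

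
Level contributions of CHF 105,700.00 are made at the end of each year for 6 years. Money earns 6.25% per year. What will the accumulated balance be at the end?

CHF 741,948.43

This is an ordinary annuity: 6 deposits of CHF 105,700.00 at the end of each year.
Periodic rate r = 0.0625 per year.
FV = PMT × [((1+r)^n − 1)/r] = 105,700 × [(1+r)^6 − 1] / r = CHF 741,948.43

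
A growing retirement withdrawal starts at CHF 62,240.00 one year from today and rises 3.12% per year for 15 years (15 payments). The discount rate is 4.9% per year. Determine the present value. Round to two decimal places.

CHF 791,669.36

Periodic rate r = 0.049 per year.
Growing ordinary annuity: PV = PMT₁ × [1 − ((1+g)/(1+r))^n] / (r − g) = 62,240 × [1 − ((1+0.0312)/(1+r))^15] / (r − 0.0312) = CHF 791,669.36.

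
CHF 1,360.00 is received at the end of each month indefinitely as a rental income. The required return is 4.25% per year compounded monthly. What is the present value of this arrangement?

CHF 384,000.00

Periodic rate r = 0.0425/12 per month.
Level perpetuity: PV = PMT / r = 1,360 / (0.0425/12) = CHF 384,000.00.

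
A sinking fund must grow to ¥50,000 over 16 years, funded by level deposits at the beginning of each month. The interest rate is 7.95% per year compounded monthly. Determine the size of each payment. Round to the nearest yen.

Level annuity due; solve FV = PMT × [((1+r)^n − 1)/r] × (1+r) for PMT.
Periodic rate r = 0.0795/12 per month; n is counted in months.
With n = 192: PMT = 50,000 / ([((1+r)^n − 1)/r] × (1+r)) = ¥129

¥129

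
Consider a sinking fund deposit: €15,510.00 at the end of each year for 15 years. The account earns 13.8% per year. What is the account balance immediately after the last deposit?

€668,996.52

This is an ordinary annuity: 15 deposits of €15,510.00 at the end of each year.
Periodic rate r = 0.138 per year.
FV = PMT × [((1+r)^n − 1)/r] = 15,510 × [(1+r)^15 − 1] / r = €668,996.52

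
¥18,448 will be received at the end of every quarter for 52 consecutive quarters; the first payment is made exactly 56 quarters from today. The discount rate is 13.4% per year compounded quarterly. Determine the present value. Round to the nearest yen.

¥73,708

Ordinary annuity of 52 payments, first payment at period 56.
Periodic rate r = 0.134/4 per quarter; n is counted in quarters.
The ordinary-annuity PV formula values the stream one period before the first payment (period 55); discount that back 55 periods:
PV₀ = 18,448 × [1 − (1+r)^−52] / r × (1+r)^−55 = ¥73,708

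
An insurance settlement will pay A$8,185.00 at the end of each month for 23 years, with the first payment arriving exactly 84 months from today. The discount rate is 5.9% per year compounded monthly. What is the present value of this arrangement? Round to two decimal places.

Ordinary annuity of 276 payments, first payment at period 84.
Periodic rate r = 0.059/12 per month; n is counted in months.
The ordinary-annuity PV formula values the stream one period before the first payment (period 83); discount that back 83 periods:
PV₀ = 8,185 × [1 − (1+r)^−276] / r × (1+r)^−83 = A$821,842.08

A$821,842.08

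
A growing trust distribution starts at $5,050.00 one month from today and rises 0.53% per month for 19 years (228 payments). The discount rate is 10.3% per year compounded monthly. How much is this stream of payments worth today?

$806,755.98

Periodic rate r = 0.103/12 per month; n is counted in months.
Growing ordinary annuity: PV = PMT₁ × [1 − ((1+g)/(1+r))^n] / (r − g) = 5,050 × [1 − ((1+0.0053)/(1+r))^228] / (r − 0.0053) = $806,755.98.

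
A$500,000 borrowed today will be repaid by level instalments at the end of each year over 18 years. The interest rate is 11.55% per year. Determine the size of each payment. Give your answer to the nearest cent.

A$67,136.57

Level ordinary annuity; solve PV = PMT × [(1 − (1+r)^−n)/r] for PMT.
Periodic rate r = 0.1155 per year.
With n = 18: PMT = 500,000 / ([(1 − (1+r)^−n)/r]) = A$67,136.57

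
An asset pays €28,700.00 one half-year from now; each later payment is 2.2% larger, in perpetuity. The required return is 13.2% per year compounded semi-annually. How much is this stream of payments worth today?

Periodic rate r = 0.132/2 per half-year.
Growing perpetuity (Gordon): PV = PMT₁ / (r − g) = 28,700 / (r − 0.022) = €652,272.73.

€652,272.73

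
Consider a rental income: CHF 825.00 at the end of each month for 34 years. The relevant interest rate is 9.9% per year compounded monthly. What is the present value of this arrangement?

This is an ordinary annuity: 408 payments of CHF 825.00 at the end of each month.
Periodic rate r = 0.099/12 per month; n is counted in months.
PV = PMT × [(1 − (1+r)^−n)/r] = 825 × [1 − (1+r)^−408] / r = CHF 96,499.24

CHF 96,499.24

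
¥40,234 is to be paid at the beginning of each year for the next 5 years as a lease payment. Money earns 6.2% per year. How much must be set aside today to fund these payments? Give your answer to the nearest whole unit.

¥179,013

This is an annuity due: 5 payments of ¥40,234 at the beginning of each year.
Periodic rate r = 0.062 per year.
PV = PMT × [(1 − (1+r)^−n)/r] × (1+r) = 40,234 × [1 − (1+r)^−5] / r × (1+r) = ¥179,013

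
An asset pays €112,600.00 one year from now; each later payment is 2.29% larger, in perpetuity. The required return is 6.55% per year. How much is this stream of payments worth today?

€2,643,192.49

Periodic rate r = 0.0655 per year.
Growing perpetuity (Gordon): PV = PMT₁ / (r − g) = 112,600 / (r − 0.0229) = €2,643,192.49.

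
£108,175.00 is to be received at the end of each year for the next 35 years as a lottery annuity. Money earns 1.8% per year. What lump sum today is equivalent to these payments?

This is an ordinary annuity: 35 payments of £108,175.00 at the end of each year.
Periodic rate r = 0.018 per year.
PV = PMT × [(1 − (1+r)^−n)/r] = 108,175 × [1 − (1+r)^−35] / r = £2,791,009.85

£2,791,009.85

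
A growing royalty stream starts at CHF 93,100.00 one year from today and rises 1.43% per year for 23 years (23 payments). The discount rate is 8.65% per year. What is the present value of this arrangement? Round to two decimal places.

Periodic rate r = 0.0865 per year.
Growing ordinary annuity: PV = PMT₁ × [1 − ((1+g)/(1+r))^n] / (r − g) = 93,100 × [1 − ((1+0.0143)/(1+r))^23] / (r − 0.0143) = CHF 1,024,284.10.

CHF 1,024,284.10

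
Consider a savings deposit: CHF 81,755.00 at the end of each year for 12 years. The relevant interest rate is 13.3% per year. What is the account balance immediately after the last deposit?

CHF 2,135,863.77

This is an ordinary annuity: 12 deposits of CHF 81,755.00 at the end of each year.
Periodic rate r = 0.133 per year.
FV = PMT × [((1+r)^n − 1)/r] = 81,755 × [(1+r)^12 − 1] / r = CHF 2,135,863.77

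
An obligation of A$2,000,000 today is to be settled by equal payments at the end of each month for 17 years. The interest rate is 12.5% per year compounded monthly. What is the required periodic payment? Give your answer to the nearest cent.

A$23,694.52

Level ordinary annuity; solve PV = PMT × [(1 − (1+r)^−n)/r] for PMT.
Periodic rate r = 0.125/12 per month; n is counted in months.
With n = 204: PMT = 2,000,000 / ([(1 − (1+r)^−n)/r]) = A$23,694.52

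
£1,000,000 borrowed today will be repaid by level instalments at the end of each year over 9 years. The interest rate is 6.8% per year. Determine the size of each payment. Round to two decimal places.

Level ordinary annuity; solve PV = PMT × [(1 − (1+r)^−n)/r] for PMT.
Periodic rate r = 0.068 per year.
With n = 9: PMT = 1,000,000 / ([(1 − (1+r)^−n)/r]) = £152,183.20

£152,183.20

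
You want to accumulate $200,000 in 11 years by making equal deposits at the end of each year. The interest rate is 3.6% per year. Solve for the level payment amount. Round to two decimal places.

Level ordinary annuity; solve FV = PMT × [((1+r)^n − 1)/r] for PMT.
Periodic rate r = 0.036 per year.
With n = 11: PMT = 200,000 / ([((1+r)^n − 1)/r]) = $15,140.00

$15,140.00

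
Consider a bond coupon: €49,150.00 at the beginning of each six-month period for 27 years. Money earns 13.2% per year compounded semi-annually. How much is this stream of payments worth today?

This is an annuity due: 54 payments of €49,150.00 at the beginning of each six-month period.
Periodic rate r = 0.132/2 per half-year; n is counted in half-years.
PV = PMT × [(1 − (1+r)^−n)/r] × (1+r) = 49,150 × [1 − (1+r)^−54] / r × (1+r) = €768,679.03

€768,679.03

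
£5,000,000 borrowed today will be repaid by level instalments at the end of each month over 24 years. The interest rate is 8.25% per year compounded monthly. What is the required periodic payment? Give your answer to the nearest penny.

£39,924.87

Level ordinary annuity; solve PV = PMT × [(1 − (1+r)^−n)/r] for PMT.
Periodic rate r = 0.0825/12 per month; n is counted in months.
With n = 288: PMT = 5,000,000 / ([(1 − (1+r)^−n)/r]) = £39,924.87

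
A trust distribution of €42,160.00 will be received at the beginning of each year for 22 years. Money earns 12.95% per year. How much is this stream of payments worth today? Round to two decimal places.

This is an annuity due: 22 payments of €42,160.00 at the beginning of each year.
Periodic rate r = 0.1295 per year.
PV = PMT × [(1 − (1+r)^−n)/r] × (1+r) = 42,160 × [1 − (1+r)^−22] / r × (1+r) = €342,483.88

€342,483.88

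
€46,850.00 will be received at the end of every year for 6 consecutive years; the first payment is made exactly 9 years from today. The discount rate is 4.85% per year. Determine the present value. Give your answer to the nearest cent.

€163,585.00

Ordinary annuity of 6 payments, first payment at period 9.
Periodic rate r = 0.0485 per year.
The ordinary-annuity PV formula values the stream one period before the first payment (period 8); discount that back 8 periods:
PV₀ = 46,850 × [1 − (1+r)^−6] / r × (1+r)^−8 = €163,585.00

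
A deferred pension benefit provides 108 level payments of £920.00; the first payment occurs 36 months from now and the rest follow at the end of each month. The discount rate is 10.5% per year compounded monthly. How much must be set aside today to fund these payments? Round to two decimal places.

£47,259.13

Ordinary annuity of 108 payments, first payment at period 36.
Periodic rate r = 0.105/12 per month; n is counted in months.
The ordinary-annuity PV formula values the stream one period before the first payment (period 35); discount that back 35 periods:
PV₀ = 920 × [1 − (1+r)^−108] / r × (1+r)^−35 = £47,259.13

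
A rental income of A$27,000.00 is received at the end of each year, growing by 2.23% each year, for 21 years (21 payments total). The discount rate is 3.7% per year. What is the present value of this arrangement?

A$475,797.38

Periodic rate r = 0.037 per year.
Growing ordinary annuity: PV = PMT₁ × [1 − ((1+g)/(1+r))^n] / (r − g) = 27,000 × [1 − ((1+0.0223)/(1+r))^21] / (r − 0.0223) = A$475,797.38.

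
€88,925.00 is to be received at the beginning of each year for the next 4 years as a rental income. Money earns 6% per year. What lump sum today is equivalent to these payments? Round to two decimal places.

€326,622.59

This is an annuity due: 4 payments of €88,925.00 at the beginning of each year.
Periodic rate r = 0.06 per year.
PV = PMT × [(1 − (1+r)^−n)/r] × (1+r) = 88,925 × [1 − (1+r)^−4] / r × (1+r) = €326,622.59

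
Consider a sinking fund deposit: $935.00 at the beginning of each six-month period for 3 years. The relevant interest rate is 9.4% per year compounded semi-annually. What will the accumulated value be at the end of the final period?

$6,608.63

This is an annuity due: 6 deposits of $935.00 at the beginning of each six-month period.
Periodic rate r = 0.094/2 per half-year; n is counted in half-years.
FV = PMT × [((1+r)^n − 1)/r] × (1+r) = 935 × [(1+r)^6 − 1] / r × (1+r) = $6,608.63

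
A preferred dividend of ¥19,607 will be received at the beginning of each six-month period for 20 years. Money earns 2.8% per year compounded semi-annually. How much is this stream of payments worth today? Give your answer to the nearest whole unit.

¥605,772

This is an annuity due: 40 payments of ¥19,607 at the beginning of each six-month period.
Periodic rate r = 0.028/2 per half-year; n is counted in half-years.
PV = PMT × [(1 − (1+r)^−n)/r] × (1+r) = 19,607 × [1 − (1+r)^−40] / r × (1+r) = ¥605,772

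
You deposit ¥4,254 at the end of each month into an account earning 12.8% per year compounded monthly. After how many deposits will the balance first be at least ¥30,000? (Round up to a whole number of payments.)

7 payments

Periodic rate r = 0.128/12 per month; n is counted in months.
Ordinary annuity FV: 30,000 = 4,254 × [((1+r)^n − 1)/r].
(1+r)^n = 1 + 30,000 × r / 4,254, so n = ln(1 + 30,000·r/4,254) / ln(1+r) = 6.84.
Round up to a whole number of payments: n = 7.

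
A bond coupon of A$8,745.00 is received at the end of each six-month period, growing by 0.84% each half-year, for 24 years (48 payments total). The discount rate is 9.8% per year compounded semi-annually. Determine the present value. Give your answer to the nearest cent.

A$183,005.91

Periodic rate r = 0.098/2 per half-year; n is counted in half-years.
Growing ordinary annuity: PV = PMT₁ × [1 − ((1+g)/(1+r))^n] / (r − g) = 8,745 × [1 − ((1+0.0084)/(1+r))^48] / (r − 0.0084) = A$183,005.91.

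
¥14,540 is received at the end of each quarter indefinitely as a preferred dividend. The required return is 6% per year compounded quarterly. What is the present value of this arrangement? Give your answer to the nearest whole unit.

¥969,333

Periodic rate r = 0.06/4 per quarter.
Level perpetuity: PV = PMT / r = 14,540 / (0.06/4) = ¥969,333.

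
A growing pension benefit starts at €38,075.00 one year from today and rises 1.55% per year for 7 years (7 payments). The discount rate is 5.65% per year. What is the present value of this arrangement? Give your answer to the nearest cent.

Periodic rate r = 0.0565 per year.
Growing ordinary annuity: PV = PMT₁ × [1 − ((1+g)/(1+r))^n] / (r − g) = 38,075 × [1 − ((1+0.0155)/(1+r))^7] / (r − 0.0155) = €224,729.24.

€224,729.24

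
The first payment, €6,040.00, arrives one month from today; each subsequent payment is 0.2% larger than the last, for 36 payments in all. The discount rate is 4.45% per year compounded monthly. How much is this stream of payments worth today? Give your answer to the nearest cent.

€210,306.77

Periodic rate r = 0.0445/12 per month; n is counted in months.
Growing ordinary annuity: PV = PMT₁ × [1 − ((1+g)/(1+r))^n] / (r − g) = 6,040 × [1 − ((1+0.002)/(1+r))^36] / (r − 0.002) = €210,306.77.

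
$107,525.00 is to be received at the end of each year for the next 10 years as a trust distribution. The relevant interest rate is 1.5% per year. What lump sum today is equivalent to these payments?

This is an ordinary annuity: 10 payments of $107,525.00 at the end of each year.
Periodic rate r = 0.015 per year.
PV = PMT × [(1 − (1+r)^−n)/r] = 107,525 × [1 − (1+r)^−10] / r = $991,615.39

$991,615.39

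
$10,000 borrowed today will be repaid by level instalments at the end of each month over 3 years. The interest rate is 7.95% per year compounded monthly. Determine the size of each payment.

$313.13

Level ordinary annuity; solve PV = PMT × [(1 − (1+r)^−n)/r] for PMT.
Periodic rate r = 0.0795/12 per month; n is counted in months.
With n = 36: PMT = 10,000 / ([(1 − (1+r)^−n)/r]) = $313.13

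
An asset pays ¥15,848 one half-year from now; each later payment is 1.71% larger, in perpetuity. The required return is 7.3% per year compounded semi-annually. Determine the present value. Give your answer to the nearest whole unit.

¥816,907

Periodic rate r = 0.073/2 per half-year.
Growing perpetuity (Gordon): PV = PMT₁ / (r − g) = 15,848 / (r − 0.0171) = ¥816,907.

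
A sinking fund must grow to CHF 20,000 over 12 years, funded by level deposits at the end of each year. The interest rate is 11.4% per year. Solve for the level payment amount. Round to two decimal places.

Level ordinary annuity; solve FV = PMT × [((1+r)^n − 1)/r] for PMT.
Periodic rate r = 0.114 per year.
With n = 12: PMT = 20,000 / ([((1+r)^n − 1)/r]) = CHF 859.48

CHF 859.48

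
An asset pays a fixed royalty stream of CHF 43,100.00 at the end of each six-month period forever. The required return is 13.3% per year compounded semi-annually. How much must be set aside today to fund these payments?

CHF 648,120.30

Periodic rate r = 0.133/2 per half-year.
Level perpetuity: PV = PMT / r = 43,100 / (0.133/2) = CHF 648,120.30.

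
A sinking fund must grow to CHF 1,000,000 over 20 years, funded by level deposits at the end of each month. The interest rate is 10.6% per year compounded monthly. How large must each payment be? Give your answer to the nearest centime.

Level ordinary annuity; solve FV = PMT × [((1+r)^n − 1)/r] for PMT.
Periodic rate r = 0.106/12 per month; n is counted in months.
With n = 240: PMT = 1,000,000 / ([((1+r)^n − 1)/r]) = CHF 1,217.73

CHF 1,217.73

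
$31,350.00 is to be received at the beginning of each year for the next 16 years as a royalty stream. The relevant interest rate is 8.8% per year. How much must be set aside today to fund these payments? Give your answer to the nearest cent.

$287,064.04

This is an annuity due: 16 payments of $31,350.00 at the beginning of each year.
Periodic rate r = 0.088 per year.
PV = PMT × [(1 − (1+r)^−n)/r] × (1+r) = 31,350 × [1 − (1+r)^−16] / r × (1+r) = $287,064.04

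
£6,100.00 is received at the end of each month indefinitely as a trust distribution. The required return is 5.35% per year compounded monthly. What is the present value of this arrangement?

Periodic rate r = 0.0535/12 per month.
Level perpetuity: PV = PMT / r = 6,100 / (0.0535/12) = £1,368,224.30.

£1,368,224.30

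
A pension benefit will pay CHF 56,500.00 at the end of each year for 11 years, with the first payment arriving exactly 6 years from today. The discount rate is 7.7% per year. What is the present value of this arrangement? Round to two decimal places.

Ordinary annuity of 11 payments, first payment at period 6.
Periodic rate r = 0.077 per year.
The ordinary-annuity PV formula values the stream one period before the first payment (period 5); discount that back 5 periods:
PV₀ = 56,500 × [1 − (1+r)^−11] / r × (1+r)^−5 = CHF 282,456.10

CHF 282,456.10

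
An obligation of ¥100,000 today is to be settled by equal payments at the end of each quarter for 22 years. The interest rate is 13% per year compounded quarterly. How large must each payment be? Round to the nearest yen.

Level ordinary annuity; solve PV = PMT × [(1 − (1+r)^−n)/r] for PMT.
Periodic rate r = 0.13/4 per quarter; n is counted in quarters.
With n = 88: PMT = 100,000 / ([(1 − (1+r)^−n)/r]) = ¥3,457

¥3,457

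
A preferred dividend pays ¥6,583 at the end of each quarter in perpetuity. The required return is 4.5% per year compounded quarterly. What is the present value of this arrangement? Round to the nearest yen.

Periodic rate r = 0.045/4 per quarter.
Level perpetuity: PV = PMT / r = 6,583 / (0.045/4) = ¥585,156.

¥585,156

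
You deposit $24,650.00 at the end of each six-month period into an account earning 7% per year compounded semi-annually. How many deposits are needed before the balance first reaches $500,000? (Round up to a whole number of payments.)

16 payments

Periodic rate r = 0.07/2 per half-year; n is counted in half-years.
Ordinary annuity FV: 500,000 = 24,650 × [((1+r)^n − 1)/r].
(1+r)^n = 1 + 500,000 × r / 24,650, so n = ln(1 + 500,000·r/24,650) / ln(1+r) = 15.59.
Round up to a whole number of payments: n = 16.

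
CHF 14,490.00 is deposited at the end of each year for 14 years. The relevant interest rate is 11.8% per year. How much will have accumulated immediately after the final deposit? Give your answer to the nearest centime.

CHF 462,494.10

This is an ordinary annuity: 14 deposits of CHF 14,490.00 at the end of each year.
Periodic rate r = 0.118 per year.
FV = PMT × [((1+r)^n − 1)/r] = 14,490 × [(1+r)^14 − 1] / r = CHF 462,494.10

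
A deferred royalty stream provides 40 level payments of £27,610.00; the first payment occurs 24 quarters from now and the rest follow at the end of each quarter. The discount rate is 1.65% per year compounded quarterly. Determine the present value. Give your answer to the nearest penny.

£924,374.98

Ordinary annuity of 40 payments, first payment at period 24.
Periodic rate r = 0.0165/4 per quarter; n is counted in quarters.
The ordinary-annuity PV formula values the stream one period before the first payment (period 23); discount that back 23 periods:
PV₀ = 27,610 × [1 − (1+r)^−40] / r × (1+r)^−23 = £924,374.98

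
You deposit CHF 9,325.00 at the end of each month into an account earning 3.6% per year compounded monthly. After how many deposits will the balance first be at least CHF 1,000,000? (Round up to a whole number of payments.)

94 payments

Periodic rate r = 0.036/12 per month; n is counted in months.
Ordinary annuity FV: 1,000,000 = 9,325 × [((1+r)^n − 1)/r].
(1+r)^n = 1 + 1,000,000 × r / 9,325, so n = ln(1 + 1,000,000·r/9,325) / ln(1+r) = 93.12.
Round up to a whole number of payments: n = 94.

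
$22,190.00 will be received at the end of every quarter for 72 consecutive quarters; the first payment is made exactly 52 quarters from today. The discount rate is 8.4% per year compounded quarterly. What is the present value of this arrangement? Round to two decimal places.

Ordinary annuity of 72 payments, first payment at period 52.
Periodic rate r = 0.084/4 per quarter; n is counted in quarters.
The ordinary-annuity PV formula values the stream one period before the first payment (period 51); discount that back 51 periods:
PV₀ = 22,190 × [1 − (1+r)^−72] / r × (1+r)^−51 = $284,129.39

$284,129.39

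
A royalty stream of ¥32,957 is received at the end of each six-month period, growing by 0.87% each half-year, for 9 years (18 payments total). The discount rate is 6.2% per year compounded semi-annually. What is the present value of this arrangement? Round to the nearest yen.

Periodic rate r = 0.062/2 per half-year; n is counted in half-years.
Growing ordinary annuity: PV = PMT₁ × [1 − ((1+g)/(1+r))^n] / (r − g) = 32,957 × [1 − ((1+0.0087)/(1+r))^18] / (r − 0.0087) = ¥480,874.

¥480,874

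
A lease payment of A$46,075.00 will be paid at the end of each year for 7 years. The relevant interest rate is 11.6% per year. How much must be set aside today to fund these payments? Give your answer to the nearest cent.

This is an ordinary annuity: 7 payments of A$46,075.00 at the end of each year.
Periodic rate r = 0.116 per year.
PV = PMT × [(1 − (1+r)^−n)/r] = 46,075 × [1 − (1+r)^−7] / r = A$212,969.28

A$212,969.28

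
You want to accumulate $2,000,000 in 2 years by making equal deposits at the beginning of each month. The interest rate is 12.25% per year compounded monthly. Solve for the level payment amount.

$73,216.53

Level annuity due; solve FV = PMT × [((1+r)^n − 1)/r] × (1+r) for PMT.
Periodic rate r = 0.1225/12 per month; n is counted in months.
With n = 24: PMT = 2,000,000 / ([((1+r)^n − 1)/r] × (1+r)) = $73,216.53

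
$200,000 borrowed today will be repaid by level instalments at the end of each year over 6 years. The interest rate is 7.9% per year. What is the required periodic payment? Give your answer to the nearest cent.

Level ordinary annuity; solve PV = PMT × [(1 − (1+r)^−n)/r] for PMT.
Periodic rate r = 0.079 per year.
With n = 6: PMT = 200,000 / ([(1 − (1+r)^−n)/r]) = $43,131.92

$43,131.92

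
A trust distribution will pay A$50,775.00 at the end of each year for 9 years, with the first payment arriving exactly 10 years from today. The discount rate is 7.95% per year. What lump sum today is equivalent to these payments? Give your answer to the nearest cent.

A$159,666.32

Ordinary annuity of 9 payments, first payment at period 10.
Periodic rate r = 0.0795 per year.
The ordinary-annuity PV formula values the stream one period before the first payment (period 9); discount that back 9 periods:
PV₀ = 50,775 × [1 − (1+r)^−9] / r × (1+r)^−9 = A$159,666.32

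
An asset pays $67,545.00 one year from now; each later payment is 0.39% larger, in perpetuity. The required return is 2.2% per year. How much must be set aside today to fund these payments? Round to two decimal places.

Periodic rate r = 0.022 per year.
Growing perpetuity (Gordon): PV = PMT₁ / (r − g) = 67,545 / (r − 0.0039) = $3,731,767.96.

$3,731,767.96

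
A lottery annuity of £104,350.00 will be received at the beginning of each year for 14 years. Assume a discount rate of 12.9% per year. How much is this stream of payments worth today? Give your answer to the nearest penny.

£746,201.26

This is an annuity due: 14 payments of £104,350.00 at the beginning of each year.
Periodic rate r = 0.129 per year.
PV = PMT × [(1 − (1+r)^−n)/r] × (1+r) = 104,350 × [1 − (1+r)^−14] / r × (1+r) = £746,201.26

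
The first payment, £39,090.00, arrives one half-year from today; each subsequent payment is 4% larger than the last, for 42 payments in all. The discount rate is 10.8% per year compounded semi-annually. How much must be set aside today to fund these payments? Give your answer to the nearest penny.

£1,199,815.97

Periodic rate r = 0.108/2 per half-year; n is counted in half-years.
Growing ordinary annuity: PV = PMT₁ × [1 − ((1+g)/(1+r))^n] / (r − g) = 39,090 × [1 − ((1+0.04)/(1+r))^42] / (r − 0.04) = £1,199,815.97.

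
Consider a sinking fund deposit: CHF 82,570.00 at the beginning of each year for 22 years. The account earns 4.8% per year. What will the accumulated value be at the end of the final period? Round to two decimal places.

CHF 3,254,193.66

This is an annuity due: 22 deposits of CHF 82,570.00 at the beginning of each year.
Periodic rate r = 0.048 per year.
FV = PMT × [((1+r)^n − 1)/r] × (1+r) = 82,570 × [(1+r)^22 − 1] / r × (1+r) = CHF 3,254,193.66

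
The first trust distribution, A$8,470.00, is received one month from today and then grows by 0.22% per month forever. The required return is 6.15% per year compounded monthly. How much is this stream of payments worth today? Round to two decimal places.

A$2,895,726.50

Periodic rate r = 0.0615/12 per month.
Growing perpetuity (Gordon): PV = PMT₁ / (r − g) = 8,470 / (r − 0.0022) = A$2,895,726.50.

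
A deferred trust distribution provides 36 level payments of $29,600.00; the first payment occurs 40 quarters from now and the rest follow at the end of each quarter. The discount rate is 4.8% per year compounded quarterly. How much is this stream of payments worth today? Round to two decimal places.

$540,809.17

Ordinary annuity of 36 payments, first payment at period 40.
Periodic rate r = 0.048/4 per quarter; n is counted in quarters.
The ordinary-annuity PV formula values the stream one period before the first payment (period 39); discount that back 39 periods:
PV₀ = 29,600 × [1 − (1+r)^−36] / r × (1+r)^−39 = $540,809.17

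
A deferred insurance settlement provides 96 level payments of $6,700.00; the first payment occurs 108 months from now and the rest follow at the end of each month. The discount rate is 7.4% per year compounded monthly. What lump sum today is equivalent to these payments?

$250,874.61

Ordinary annuity of 96 payments, first payment at period 108.
Periodic rate r = 0.074/12 per month; n is counted in months.
The ordinary-annuity PV formula values the stream one period before the first payment (period 107); discount that back 107 periods:
PV₀ = 6,700 × [1 − (1+r)^−96] / r × (1+r)^−107 = $250,874.61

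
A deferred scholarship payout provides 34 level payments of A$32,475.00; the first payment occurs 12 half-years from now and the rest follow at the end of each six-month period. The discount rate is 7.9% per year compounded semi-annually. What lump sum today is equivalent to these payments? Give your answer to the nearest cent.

Ordinary annuity of 34 payments, first payment at period 12.
Periodic rate r = 0.079/2 per half-year; n is counted in half-years.
The ordinary-annuity PV formula values the stream one period before the first payment (period 11); discount that back 11 periods:
PV₀ = 32,475 × [1 − (1+r)^−34] / r × (1+r)^−11 = A$393,056.56

A$393,056.56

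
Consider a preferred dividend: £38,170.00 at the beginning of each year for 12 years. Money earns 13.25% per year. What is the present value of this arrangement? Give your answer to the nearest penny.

This is an annuity due: 12 payments of £38,170.00 at the beginning of each year.
Periodic rate r = 0.1325 per year.
PV = PMT × [(1 − (1+r)^−n)/r] × (1+r) = 38,170 × [1 − (1+r)^−12] / r × (1+r) = £252,948.51

£252,948.51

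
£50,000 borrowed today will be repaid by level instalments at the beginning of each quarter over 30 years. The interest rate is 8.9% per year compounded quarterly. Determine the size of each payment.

Level annuity due; solve PV = PMT × [(1 − (1+r)^−n)/r] × (1+r) for PMT.
Periodic rate r = 0.089/4 per quarter; n is counted in quarters.
With n = 120: PMT = 50,000 / ([(1 − (1+r)^−n)/r] × (1+r)) = £1,171.85

£1,171.85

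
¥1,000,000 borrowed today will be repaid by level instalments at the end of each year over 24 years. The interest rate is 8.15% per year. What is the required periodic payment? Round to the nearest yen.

¥96,169

Level ordinary annuity; solve PV = PMT × [(1 − (1+r)^−n)/r] for PMT.
Periodic rate r = 0.0815 per year.
With n = 24: PMT = 1,000,000 / ([(1 − (1+r)^−n)/r]) = ¥96,169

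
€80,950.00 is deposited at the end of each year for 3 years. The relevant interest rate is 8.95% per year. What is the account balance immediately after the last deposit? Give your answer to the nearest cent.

This is an ordinary annuity: 3 deposits of €80,950.00 at the end of each year.
Periodic rate r = 0.0895 per year.
FV = PMT × [((1+r)^n − 1)/r] = 80,950 × [(1+r)^3 − 1] / r = €265,233.50

€265,233.50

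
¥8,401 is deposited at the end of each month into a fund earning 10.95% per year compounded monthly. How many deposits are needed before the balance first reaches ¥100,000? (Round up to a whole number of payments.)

Periodic rate r = 0.1095/12 per month; n is counted in months.
Ordinary annuity FV: 100,000 = 8,401 × [((1+r)^n − 1)/r].
(1+r)^n = 1 + 100,000 × r / 8,401, so n = ln(1 + 100,000·r/8,401) / ln(1+r) = 11.35.
Round up to a whole number of payments: n = 12.

12 payments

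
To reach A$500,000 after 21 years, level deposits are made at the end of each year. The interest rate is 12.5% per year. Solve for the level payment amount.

Level ordinary annuity; solve FV = PMT × [((1+r)^n − 1)/r] for PMT.
Periodic rate r = 0.125 per year.
With n = 21: PMT = 500,000 / ([((1+r)^n − 1)/r]) = A$5,753.35

A$5,753.35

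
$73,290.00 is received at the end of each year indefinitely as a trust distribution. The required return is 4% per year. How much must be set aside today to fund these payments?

Periodic rate r = 0.04 per year.
Level perpetuity: PV = PMT / r = 73,290 / (0.04) = $1,832,250.00.

$1,832,250.00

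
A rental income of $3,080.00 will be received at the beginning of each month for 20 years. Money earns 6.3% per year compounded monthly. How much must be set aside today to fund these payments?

$421,910.38

This is an annuity due: 240 payments of $3,080.00 at the beginning of each month.
Periodic rate r = 0.063/12 per month; n is counted in months.
PV = PMT × [(1 − (1+r)^−n)/r] × (1+r) = 3,080 × [1 − (1+r)^−240] / r × (1+r) = $421,910.38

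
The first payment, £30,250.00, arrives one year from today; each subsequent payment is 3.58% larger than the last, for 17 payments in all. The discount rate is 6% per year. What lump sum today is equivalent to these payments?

Periodic rate r = 0.06 per year.
Growing ordinary annuity: PV = PMT₁ × [1 − ((1+g)/(1+r))^n] / (r − g) = 30,250 × [1 − ((1+0.0358)/(1+r))^17] / (r − 0.0358) = £405,886.75.

£405,886.75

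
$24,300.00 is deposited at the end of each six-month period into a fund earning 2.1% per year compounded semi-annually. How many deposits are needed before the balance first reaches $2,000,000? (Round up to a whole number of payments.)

60 payments

Periodic rate r = 0.021/2 per half-year; n is counted in half-years.
Ordinary annuity FV: 2,000,000 = 24,300 × [((1+r)^n − 1)/r].
(1+r)^n = 1 + 2,000,000 × r / 24,300, so n = ln(1 + 2,000,000·r/24,300) / ln(1+r) = 59.63.
Round up to a whole number of payments: n = 60.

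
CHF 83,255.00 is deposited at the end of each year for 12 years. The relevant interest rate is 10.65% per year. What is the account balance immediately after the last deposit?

CHF 1,851,425.87

This is an ordinary annuity: 12 deposits of CHF 83,255.00 at the end of each year.
Periodic rate r = 0.1065 per year.
FV = PMT × [((1+r)^n − 1)/r] = 83,255 × [(1+r)^12 − 1] / r = CHF 1,851,425.87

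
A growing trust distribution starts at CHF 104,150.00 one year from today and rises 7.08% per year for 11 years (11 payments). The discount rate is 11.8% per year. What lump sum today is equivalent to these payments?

Periodic rate r = 0.118 per year.
Growing ordinary annuity: PV = PMT₁ × [1 − ((1+g)/(1+r))^n] / (r − g) = 104,150 × [1 − ((1+0.0708)/(1+r))^11] / (r − 0.0708) = CHF 833,634.54.

CHF 833,634.54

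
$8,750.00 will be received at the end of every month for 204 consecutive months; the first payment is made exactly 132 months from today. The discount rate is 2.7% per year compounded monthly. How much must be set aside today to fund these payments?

$1,065,428.15

Ordinary annuity of 204 payments, first payment at period 132.
Periodic rate r = 0.027/12 per month; n is counted in months.
The ordinary-annuity PV formula values the stream one period before the first payment (period 131); discount that back 131 periods:
PV₀ = 8,750 × [1 − (1+r)^−204] / r × (1+r)^−131 = $1,065,428.15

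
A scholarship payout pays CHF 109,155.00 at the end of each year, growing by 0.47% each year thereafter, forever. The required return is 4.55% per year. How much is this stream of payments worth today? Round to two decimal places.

CHF 2,675,367.65

Periodic rate r = 0.0455 per year.
Growing perpetuity (Gordon): PV = PMT₁ / (r − g) = 109,155 / (r − 0.0047) = CHF 2,675,367.65.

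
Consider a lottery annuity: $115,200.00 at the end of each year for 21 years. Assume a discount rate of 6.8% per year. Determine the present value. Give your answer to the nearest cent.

$1,268,570.91

This is an ordinary annuity: 21 payments of $115,200.00 at the end of each year.
Periodic rate r = 0.068 per year.
PV = PMT × [(1 − (1+r)^−n)/r] = 115,200 × [1 − (1+r)^−21] / r = $1,268,570.91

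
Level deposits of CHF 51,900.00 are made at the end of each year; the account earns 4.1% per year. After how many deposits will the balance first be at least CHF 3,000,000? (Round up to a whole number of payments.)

31 payments

Periodic rate r = 0.041 per year.
Ordinary annuity FV: 3,000,000 = 51,900 × [((1+r)^n − 1)/r].
(1+r)^n = 1 + 3,000,000 × r / 51,900, so n = ln(1 + 3,000,000·r/51,900) / ln(1+r) = 30.23.
Round up to a whole number of payments: n = 31.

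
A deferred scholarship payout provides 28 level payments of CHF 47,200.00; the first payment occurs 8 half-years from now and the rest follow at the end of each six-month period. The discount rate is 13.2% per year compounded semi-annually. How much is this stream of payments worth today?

Ordinary annuity of 28 payments, first payment at period 8.
Periodic rate r = 0.132/2 per half-year; n is counted in half-years.
The ordinary-annuity PV formula values the stream one period before the first payment (period 7); discount that back 7 periods:
PV₀ = 47,200 × [1 − (1+r)^−28] / r × (1+r)^−7 = CHF 380,825.68

CHF 380,825.68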